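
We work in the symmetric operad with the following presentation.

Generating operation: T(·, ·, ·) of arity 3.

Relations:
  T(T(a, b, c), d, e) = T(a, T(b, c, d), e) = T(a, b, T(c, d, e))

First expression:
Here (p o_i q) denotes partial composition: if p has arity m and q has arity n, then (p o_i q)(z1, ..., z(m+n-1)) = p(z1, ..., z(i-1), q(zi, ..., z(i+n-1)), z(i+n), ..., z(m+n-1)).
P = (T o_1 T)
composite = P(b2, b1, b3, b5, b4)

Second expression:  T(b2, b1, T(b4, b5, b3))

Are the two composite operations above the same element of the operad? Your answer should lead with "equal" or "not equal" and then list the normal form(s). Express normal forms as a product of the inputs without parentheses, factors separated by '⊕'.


not equal; first: b2 ⊕ b1 ⊕ b3 ⊕ b5 ⊕ b4; second: b2 ⊕ b1 ⊕ b4 ⊕ b5 ⊕ b3

The first composite normalizes to b2 ⊕ b1 ⊕ b3 ⊕ b5 ⊕ b4
The second composite normalizes to b2 ⊕ b1 ⊕ b4 ⊕ b5 ⊕ b3
The forms do not match — not equal.


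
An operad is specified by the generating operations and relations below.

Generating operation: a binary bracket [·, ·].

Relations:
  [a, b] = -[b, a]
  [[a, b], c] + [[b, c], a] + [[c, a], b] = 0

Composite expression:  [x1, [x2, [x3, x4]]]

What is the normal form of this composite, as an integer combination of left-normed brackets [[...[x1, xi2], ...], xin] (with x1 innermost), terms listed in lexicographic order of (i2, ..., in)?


[[[x1, x2], x3], x4] - [[[x1, x2], x4], x3] - [[[x1, x3], x4], x2] + [[[x1, x4], x3], x2]


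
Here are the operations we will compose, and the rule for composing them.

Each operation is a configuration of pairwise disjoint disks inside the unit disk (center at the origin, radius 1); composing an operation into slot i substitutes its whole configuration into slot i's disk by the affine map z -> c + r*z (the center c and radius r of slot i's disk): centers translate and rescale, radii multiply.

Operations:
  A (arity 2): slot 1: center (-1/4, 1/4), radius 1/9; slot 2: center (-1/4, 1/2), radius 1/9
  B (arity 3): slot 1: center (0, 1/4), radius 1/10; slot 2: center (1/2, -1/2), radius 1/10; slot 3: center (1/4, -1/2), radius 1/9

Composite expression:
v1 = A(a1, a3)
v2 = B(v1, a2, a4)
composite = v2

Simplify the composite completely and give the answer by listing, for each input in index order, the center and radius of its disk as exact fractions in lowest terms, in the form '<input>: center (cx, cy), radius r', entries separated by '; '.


Follow each a-input down from B: c' goes to c + r*c', radius to r*r'.
input a1: applying the 2 nested substitutions gives center (-1/40, 11/40), radius 1/90
input a3: applying the 2 nested substitutions gives center (-1/40, 3/10), radius 1/90
input a2: applying the 1 nested substitution gives center (1/2, -1/2), radius 1/10
input a4: applying the 1 nested substitution gives center (1/4, -1/2), radius 1/9

a1: center (-1/40, 11/40), radius 1/90; a2: center (1/2, -1/2), radius 1/10; a3: center (-1/40, 3/10), radius 1/90; a4: center (1/4, -1/2), radius 1/9


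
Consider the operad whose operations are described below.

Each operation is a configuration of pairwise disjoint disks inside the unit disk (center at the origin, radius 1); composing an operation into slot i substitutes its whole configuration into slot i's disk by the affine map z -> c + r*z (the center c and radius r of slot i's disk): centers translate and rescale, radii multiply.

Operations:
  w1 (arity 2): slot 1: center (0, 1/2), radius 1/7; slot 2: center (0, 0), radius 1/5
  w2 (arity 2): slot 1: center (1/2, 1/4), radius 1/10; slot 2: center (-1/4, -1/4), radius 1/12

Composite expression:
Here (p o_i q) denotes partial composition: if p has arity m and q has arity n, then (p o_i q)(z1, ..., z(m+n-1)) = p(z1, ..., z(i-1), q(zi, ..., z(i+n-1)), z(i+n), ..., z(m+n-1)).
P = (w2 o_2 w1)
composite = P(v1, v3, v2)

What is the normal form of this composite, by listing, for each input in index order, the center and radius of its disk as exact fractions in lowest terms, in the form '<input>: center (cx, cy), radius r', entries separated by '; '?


v1: center (1/2, 1/4), radius 1/10; v2: center (-1/4, -1/4), radius 1/60; v3: center (-1/4, -5/24), radius 1/84

Follow each v-input down from w2: c' goes to c + r*c', radius to r*r'.
for v1, the 1-step affine chain lands on center (1/2, 1/4), radius 1/10
for v3, the 2-step affine chain lands on center (-1/4, -5/24), radius 1/84
for v2, the 2-step affine chain lands on center (-1/4, -1/4), radius 1/60


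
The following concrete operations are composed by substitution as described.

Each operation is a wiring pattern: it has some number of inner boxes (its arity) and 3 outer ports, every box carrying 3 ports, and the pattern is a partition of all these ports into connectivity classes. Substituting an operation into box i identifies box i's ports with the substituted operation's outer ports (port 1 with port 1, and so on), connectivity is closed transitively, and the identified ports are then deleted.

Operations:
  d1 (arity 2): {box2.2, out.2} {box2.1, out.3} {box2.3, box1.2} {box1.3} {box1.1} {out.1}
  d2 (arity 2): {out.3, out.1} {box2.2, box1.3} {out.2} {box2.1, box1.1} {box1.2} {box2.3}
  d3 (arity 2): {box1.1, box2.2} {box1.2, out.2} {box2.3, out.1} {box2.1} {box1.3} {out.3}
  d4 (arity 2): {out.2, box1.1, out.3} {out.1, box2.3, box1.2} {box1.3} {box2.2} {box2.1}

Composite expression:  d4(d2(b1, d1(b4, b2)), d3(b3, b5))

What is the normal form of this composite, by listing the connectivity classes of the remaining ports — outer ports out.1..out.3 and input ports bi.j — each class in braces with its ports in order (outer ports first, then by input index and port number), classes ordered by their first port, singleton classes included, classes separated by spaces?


{out.1} {out.2, out.3} {b1.1} {b1.2} {b1.3, b2.2} {b2.1} {b2.3, b4.2} {b3.1, b5.2} {b3.2} {b3.3} {b4.1} {b4.3} {b5.1} {b5.3}

Substituting into d4 glues patterns; closure does the rest.
stage d1: inputs (b4, b2), connectivity {out.1} {out.2, b2.2} {out.3, b2.1} {b2.3, b4.2} {b4.1} {b4.3}, out.j its boundary
stage d2: inputs (b1, b4, b2), connectivity {out.1, out.3} {out.2} {b1.1} {b1.2} {b1.3, b2.2} {b2.1} {b2.3, b4.2} {b4.1} {b4.3}, out.j its boundary
stage d3: inputs (b3, b5), connectivity {out.1, b5.3} {out.2, b3.2} {out.3} {b3.1, b5.2} {b3.3} {b5.1}, out.j its boundary
stage d4: inputs (b1, b4, b2, b3, b5), connectivity {out.1} {out.2, out.3} {b1.1} {b1.2} {b1.3, b2.2} {b2.1} {b2.3, b4.2} {b3.1, b5.2} {b3.2} {b3.3} {b4.1} {b4.3} {b5.1} {b5.3}, out.j its boundary


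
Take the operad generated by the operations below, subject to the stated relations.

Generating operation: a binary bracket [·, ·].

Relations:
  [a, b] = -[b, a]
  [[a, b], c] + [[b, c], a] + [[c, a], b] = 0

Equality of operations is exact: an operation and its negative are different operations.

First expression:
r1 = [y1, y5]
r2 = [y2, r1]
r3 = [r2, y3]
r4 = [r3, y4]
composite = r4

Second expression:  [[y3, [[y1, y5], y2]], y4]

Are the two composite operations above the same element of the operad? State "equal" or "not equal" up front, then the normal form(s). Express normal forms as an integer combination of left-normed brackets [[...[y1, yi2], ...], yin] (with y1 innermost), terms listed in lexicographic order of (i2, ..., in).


Normal form of the first expression: -[[[[y1, y5], y2], y3], y4]
Normal form of the second expression: -[[[[y1, y5], y2], y3], y4]
The forms coincide; equal.

equal; the common form is -[[[[y1, y5], y2], y3], y4]


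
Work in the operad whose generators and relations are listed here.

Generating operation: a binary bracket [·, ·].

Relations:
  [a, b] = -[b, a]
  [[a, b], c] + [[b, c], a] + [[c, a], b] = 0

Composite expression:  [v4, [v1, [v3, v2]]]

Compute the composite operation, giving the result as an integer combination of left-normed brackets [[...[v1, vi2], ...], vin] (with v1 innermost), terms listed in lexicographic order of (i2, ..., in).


[[[v1, v2], v3], v4] - [[[v1, v3], v2], v4]

Expand each bracket as ab - ba; the v1-initial words give the coefficients.
Composite bracket: [v4, [v1, [v3, v2]]]
Full expansion: 8 signed words from ab - ba (2^3 = 8).
Coefficients come from the v1-initial words:
  word v1v2v3v4 has sign +1, contributing +[[[v1, v2], v3], v4]
  word v1v3v2v4 has sign -1, contributing -[[[v1, v3], v2], v4]


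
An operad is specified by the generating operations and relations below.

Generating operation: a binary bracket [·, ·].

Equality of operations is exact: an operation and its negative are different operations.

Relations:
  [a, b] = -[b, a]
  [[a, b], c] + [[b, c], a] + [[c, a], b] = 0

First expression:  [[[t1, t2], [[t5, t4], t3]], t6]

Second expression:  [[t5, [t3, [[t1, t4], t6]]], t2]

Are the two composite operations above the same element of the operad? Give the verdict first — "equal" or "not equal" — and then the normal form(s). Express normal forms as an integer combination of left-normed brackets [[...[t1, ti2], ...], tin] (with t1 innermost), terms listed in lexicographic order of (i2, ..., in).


The first expression reduces to [[[[[t1, t2], t3], t4], t5], t6] - [[[[[t1, t2], t3], t5], t4], t6] - [[[[[t1, t2], t4], t5], t3], t6] + [[[[[t1, t2], t5], t4], t3], t6]
The second expression reduces to [[[[[t1, t4], t6], t3], t5], t2]
Distinct normal forms: not equal.

not equal — first [[[[[t1, t2], t3], t4], t5], t6] - [[[[[t1, t2], t3], t5], t4], t6] - [[[[[t1, t2], t4], t5], t3], t6] + [[[[[t1, t2], t5], t4], t3], t6], second [[[[[t1, t4], t6], t3], t5], t2]


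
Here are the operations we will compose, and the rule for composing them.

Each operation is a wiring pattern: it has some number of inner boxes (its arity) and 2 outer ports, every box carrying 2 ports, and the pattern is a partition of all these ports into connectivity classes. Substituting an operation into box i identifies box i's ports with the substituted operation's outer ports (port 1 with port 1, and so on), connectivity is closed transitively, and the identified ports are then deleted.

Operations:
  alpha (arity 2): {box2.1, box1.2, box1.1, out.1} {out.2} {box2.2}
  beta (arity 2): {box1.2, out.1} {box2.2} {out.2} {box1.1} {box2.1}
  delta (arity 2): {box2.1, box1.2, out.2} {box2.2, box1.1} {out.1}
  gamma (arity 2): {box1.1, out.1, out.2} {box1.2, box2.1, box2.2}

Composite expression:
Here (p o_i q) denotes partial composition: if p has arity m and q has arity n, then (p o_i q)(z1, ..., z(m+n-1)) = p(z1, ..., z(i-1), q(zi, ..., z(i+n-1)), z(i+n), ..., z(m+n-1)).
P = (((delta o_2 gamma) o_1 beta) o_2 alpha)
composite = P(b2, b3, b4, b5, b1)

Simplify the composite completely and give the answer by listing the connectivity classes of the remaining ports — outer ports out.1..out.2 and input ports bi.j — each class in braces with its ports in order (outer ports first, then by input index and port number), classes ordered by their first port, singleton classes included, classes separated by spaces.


{out.1} {out.2, b2.2, b5.1} {b1.1, b1.2, b5.2} {b2.1} {b3.1, b3.2, b4.1} {b4.2}


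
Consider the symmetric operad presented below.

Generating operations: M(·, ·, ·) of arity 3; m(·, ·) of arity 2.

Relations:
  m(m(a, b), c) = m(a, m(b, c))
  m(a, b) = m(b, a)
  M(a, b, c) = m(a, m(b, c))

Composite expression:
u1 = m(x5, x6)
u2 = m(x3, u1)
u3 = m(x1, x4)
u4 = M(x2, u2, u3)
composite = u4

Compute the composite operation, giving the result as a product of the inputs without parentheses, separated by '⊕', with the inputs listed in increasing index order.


x1 ⊕ x2 ⊕ x3 ⊕ x4 ⊕ x5 ⊕ x6


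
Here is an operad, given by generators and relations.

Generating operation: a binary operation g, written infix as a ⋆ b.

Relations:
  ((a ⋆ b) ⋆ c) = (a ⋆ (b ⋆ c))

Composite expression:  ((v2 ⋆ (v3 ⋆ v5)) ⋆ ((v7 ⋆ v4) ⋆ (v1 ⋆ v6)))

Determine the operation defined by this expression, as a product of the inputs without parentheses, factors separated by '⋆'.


v2 ⋆ v3 ⋆ v5 ⋆ v7 ⋆ v4 ⋆ v1 ⋆ v6


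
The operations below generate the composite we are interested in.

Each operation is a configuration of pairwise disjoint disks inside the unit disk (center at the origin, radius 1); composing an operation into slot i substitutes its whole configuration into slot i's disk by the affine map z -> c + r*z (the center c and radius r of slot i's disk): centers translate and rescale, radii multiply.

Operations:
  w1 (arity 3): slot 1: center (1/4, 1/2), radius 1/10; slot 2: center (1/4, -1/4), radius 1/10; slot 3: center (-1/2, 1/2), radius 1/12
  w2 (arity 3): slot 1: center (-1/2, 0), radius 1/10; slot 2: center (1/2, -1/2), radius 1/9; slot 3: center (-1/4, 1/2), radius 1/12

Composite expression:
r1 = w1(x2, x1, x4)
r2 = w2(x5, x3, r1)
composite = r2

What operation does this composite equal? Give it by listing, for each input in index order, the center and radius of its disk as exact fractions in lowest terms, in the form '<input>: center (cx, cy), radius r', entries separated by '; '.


x1: center (-11/48, 23/48), radius 1/120; x2: center (-11/48, 13/24), radius 1/120; x3: center (1/2, -1/2), radius 1/9; x4: center (-7/24, 13/24), radius 1/144; x5: center (-1/2, 0), radius 1/10


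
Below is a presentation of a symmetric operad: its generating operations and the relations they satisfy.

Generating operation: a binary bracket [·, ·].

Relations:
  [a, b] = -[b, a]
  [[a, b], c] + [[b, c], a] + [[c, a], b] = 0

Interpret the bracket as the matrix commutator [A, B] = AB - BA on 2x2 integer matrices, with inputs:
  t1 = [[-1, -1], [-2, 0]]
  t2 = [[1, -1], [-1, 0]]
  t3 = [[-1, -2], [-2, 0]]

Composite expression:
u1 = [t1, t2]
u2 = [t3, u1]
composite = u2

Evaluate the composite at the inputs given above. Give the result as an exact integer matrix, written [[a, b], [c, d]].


[[10, -6], [1, -10]]

[t1, t2] = [[-1, 2], [-3, 1]]
[t3, [t1, t2]] = [[10, -6], [1, -10]]


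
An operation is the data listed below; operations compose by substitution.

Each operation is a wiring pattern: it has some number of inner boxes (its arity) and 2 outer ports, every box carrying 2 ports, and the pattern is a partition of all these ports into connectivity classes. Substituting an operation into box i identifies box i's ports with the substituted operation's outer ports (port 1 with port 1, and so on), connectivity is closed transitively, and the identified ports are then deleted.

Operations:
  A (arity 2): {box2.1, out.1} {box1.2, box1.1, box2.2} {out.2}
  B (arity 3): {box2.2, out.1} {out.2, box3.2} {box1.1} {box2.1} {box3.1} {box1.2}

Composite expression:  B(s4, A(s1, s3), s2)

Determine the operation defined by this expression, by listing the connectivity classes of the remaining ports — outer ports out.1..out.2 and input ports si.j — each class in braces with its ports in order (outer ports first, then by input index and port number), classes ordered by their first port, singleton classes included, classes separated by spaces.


{out.1} {out.2, s2.2} {s1.1, s1.2, s3.2} {s2.1} {s3.1} {s4.1} {s4.2}

After gluing at B, chains via deleted ports link the s-ports.
A over (s1, s3) gives {out.1, s3.1} {out.2} {s1.1, s1.2, s3.2}, out.j being that stage's outer ports
B over (s4, s1, s3, s2) gives {out.1} {out.2, s2.2} {s1.1, s1.2, s3.2} {s2.1} {s3.1} {s4.1} {s4.2}, out.j being that stage's outer ports


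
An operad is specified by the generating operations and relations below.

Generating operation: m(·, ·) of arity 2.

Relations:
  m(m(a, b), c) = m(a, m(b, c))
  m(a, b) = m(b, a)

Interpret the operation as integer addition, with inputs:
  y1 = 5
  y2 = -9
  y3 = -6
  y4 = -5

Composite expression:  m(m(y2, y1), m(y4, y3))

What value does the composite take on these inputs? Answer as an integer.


-15

m(y2, y1) = -4
m(y4, y3) = -11
m(m(y2, y1), m(y4, y3)) = -15


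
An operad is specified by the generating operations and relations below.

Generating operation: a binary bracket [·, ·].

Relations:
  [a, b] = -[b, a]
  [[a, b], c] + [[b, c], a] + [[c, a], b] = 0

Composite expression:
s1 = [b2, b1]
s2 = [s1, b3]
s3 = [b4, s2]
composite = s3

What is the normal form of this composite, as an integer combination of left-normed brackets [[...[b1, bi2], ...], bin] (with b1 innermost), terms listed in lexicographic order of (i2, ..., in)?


[[[b1, b2], b3], b4]

Expand each bracket as ab - ba; the b1-initial words give the coefficients.
Composite bracket: [b4, [[b2, b1], b3]]
Under [a, b] = ab - ba we get 8 signed associative words (2^3 = 8).
Keep just the words that open with b1:
  word b1b2b3b4 has sign +1, contributing +[[[b1, b2], b3], b4]


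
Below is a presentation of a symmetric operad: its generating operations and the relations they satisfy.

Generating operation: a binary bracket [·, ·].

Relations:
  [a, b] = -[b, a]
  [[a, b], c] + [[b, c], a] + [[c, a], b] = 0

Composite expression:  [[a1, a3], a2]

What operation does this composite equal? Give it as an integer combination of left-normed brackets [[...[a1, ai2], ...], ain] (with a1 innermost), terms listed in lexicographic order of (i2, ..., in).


Expand each bracket as ab - ba; the a1-initial words give the coefficients.
Composite bracket: [[a1, a3], a2]
Expanding via [a, b] = ab - ba: 4 signed words (2^2 = 4).
Collect the words opening with a1:
  word a1a3a2 has sign +1, contributing +[[a1, a3], a2]

[[a1, a3], a2]


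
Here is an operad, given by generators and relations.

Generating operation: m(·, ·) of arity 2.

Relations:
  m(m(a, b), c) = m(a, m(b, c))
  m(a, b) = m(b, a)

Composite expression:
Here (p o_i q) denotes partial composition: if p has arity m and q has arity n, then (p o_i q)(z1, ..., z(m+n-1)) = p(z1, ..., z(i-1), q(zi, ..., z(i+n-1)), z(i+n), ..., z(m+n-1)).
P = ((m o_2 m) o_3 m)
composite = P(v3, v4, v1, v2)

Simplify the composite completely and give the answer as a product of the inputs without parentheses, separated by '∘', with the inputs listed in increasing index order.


v1 ∘ v2 ∘ v3 ∘ v4

Shape and order are irrelevant to m; the v-input set decides.
m(v1, v2) reduces to v1 ∘ v2
m(v4, m(v1, v2)) reduces to v4 ∘ v1 ∘ v2
m(v3, m(v4, m(v1, v2))) reduces to v3 ∘ v4 ∘ v1 ∘ v2
sorting the factors by input index: v1 ∘ v2 ∘ v3 ∘ v4


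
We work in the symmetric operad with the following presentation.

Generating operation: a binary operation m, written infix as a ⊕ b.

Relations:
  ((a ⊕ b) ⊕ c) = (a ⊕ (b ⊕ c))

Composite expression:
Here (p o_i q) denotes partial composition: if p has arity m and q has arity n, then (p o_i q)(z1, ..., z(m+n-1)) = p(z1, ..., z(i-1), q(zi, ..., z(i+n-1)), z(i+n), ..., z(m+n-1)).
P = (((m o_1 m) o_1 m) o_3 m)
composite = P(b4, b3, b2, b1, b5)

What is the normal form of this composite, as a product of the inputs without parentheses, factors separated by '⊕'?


b4 ⊕ b3 ⊕ b2 ⊕ b1 ⊕ b5


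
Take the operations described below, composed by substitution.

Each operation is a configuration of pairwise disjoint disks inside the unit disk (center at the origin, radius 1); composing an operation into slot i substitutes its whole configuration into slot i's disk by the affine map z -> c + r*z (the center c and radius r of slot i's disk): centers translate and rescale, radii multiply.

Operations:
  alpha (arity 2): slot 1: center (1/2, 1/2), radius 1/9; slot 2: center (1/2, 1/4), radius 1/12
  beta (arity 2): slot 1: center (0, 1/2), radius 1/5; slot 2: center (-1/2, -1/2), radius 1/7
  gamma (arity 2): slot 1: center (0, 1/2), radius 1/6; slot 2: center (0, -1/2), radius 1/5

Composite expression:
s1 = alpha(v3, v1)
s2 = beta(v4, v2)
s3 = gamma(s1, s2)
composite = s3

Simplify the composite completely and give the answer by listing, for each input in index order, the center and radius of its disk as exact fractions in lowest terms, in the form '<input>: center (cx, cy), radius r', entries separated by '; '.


Affine substitution under gamma: radii multiply and v-centers shift.
v3 passes through 2 substitutions, ending at center (1/12, 7/12), radius 1/54
v1 passes through 2 substitutions, ending at center (1/12, 13/24), radius 1/72
v4 passes through 2 substitutions, ending at center (0, -2/5), radius 1/25
v2 passes through 2 substitutions, ending at center (-1/10, -3/5), radius 1/35

v1: center (1/12, 13/24), radius 1/72; v2: center (-1/10, -3/5), radius 1/35; v3: center (1/12, 7/12), radius 1/54; v4: center (0, -2/5), radius 1/25


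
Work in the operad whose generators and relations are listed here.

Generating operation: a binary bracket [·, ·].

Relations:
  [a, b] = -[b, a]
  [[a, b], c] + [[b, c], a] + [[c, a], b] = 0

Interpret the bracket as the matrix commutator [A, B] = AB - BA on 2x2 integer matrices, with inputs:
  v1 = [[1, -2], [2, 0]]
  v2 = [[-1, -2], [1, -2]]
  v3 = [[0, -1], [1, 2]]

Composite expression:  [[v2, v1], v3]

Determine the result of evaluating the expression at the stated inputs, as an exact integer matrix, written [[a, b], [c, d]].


[[-1, 4], [6, 1]]

[v2, v1] = [[-2, 0], [-1, 2]]
[[v2, v1], v3] = [[-1, 4], [6, 1]]


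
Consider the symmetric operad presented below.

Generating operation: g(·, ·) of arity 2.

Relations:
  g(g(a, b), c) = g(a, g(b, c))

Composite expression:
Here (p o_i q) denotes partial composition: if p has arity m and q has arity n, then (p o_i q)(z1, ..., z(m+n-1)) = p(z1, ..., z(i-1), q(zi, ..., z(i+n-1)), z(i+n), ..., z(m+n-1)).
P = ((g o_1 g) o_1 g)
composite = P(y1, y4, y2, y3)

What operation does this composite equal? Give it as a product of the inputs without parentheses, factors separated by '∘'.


y1 ∘ y4 ∘ y2 ∘ y3


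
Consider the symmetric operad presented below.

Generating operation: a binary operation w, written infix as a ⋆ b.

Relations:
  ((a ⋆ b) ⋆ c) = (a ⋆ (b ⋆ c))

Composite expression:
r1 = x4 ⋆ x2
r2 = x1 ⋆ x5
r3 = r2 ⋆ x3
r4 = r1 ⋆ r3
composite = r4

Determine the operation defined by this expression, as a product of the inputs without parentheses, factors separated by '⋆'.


x4 ⋆ x2 ⋆ x1 ⋆ x5 ⋆ x3

Every regrouping of w is equal, so read the x-inputs in written order.
(x4 ⋆ x2) linearizes to x4 ⋆ x2
(x1 ⋆ x5) linearizes to x1 ⋆ x5
((x1 ⋆ x5) ⋆ x3) linearizes to x1 ⋆ x5 ⋆ x3
((x4 ⋆ x2) ⋆ ((x1 ⋆ x5) ⋆ x3)) linearizes to x4 ⋆ x2 ⋆ x1 ⋆ x5 ⋆ x3


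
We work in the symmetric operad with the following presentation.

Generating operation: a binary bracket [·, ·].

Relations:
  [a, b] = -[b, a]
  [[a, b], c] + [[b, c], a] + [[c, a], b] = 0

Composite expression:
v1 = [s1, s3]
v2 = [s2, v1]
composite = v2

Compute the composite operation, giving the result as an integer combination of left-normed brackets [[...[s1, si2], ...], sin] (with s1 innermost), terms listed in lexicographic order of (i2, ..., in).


-[[s1, s3], s2]

Left-normed coefficients sit on the s1-initial expansion words.
Composite bracket: [s2, [s1, s3]]
Full expansion: 4 signed words from ab - ba (2^2 = 4).
Collect the words opening with s1:
  s1s3s2 appears with sign -1, giving the term -[[s1, s3], s2]


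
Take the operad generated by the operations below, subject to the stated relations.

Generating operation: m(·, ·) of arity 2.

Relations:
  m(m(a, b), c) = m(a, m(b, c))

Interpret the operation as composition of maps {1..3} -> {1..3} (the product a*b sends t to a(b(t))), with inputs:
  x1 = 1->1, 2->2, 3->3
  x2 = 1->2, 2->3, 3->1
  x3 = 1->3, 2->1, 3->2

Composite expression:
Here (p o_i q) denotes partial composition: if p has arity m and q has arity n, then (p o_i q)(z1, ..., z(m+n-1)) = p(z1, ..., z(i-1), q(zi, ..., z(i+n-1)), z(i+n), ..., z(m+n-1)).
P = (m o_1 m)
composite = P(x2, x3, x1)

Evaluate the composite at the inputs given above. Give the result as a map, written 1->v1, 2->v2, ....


1->1, 2->2, 3->3


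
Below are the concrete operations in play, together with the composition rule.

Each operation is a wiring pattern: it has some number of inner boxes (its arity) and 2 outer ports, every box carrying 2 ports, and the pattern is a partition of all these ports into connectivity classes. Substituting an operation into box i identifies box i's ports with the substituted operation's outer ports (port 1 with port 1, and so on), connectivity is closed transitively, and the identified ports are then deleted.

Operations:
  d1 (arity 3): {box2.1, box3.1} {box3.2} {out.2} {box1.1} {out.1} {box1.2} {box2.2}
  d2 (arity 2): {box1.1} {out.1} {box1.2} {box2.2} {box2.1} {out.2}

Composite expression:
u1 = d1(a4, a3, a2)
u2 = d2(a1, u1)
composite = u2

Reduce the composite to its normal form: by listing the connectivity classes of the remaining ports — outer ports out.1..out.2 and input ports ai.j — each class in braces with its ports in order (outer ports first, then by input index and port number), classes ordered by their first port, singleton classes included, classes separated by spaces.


{out.1} {out.2} {a1.1} {a1.2} {a2.1, a3.1} {a2.2} {a3.2} {a4.1} {a4.2}

Substituting into d2 glues patterns; closure does the rest.
after d1, the pattern on (a4, a3, a2) reads {out.1} {out.2} {a2.1, a3.1} {a2.2} {a3.2} {a4.1} {a4.2} (out.j = its outer ports)
after d2, the pattern on (a1, a4, a3, a2) reads {out.1} {out.2} {a1.1} {a1.2} {a2.1, a3.1} {a2.2} {a3.2} {a4.1} {a4.2} (out.j = its outer ports)


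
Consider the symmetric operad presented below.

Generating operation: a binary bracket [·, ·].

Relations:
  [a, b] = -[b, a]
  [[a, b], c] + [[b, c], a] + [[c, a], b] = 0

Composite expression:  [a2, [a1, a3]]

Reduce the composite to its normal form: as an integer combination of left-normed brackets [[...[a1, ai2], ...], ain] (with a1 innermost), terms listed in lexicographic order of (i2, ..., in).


In the tensor algebra, words opening a1 carry the a1-anchored form.
Composite bracket: [a2, [a1, a3]]
Full expansion: 4 signed words from ab - ba (2^2 = 4).
Coefficients come from the a1-initial words:
  sign of a1a3a2 is -1, so it contributes -[[a1, a3], a2]

-[[a1, a3], a2]


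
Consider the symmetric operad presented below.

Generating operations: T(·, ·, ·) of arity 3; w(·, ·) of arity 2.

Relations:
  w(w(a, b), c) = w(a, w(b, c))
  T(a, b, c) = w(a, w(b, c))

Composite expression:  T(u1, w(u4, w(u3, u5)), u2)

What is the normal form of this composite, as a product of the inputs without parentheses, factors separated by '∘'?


u1 ∘ u4 ∘ u3 ∘ u5 ∘ u2

Associativity of T dissolves the nesting; only the u-input order survives.
w(u3, u5) flattens to u3 ∘ u5
w(u4, w(u3, u5)) flattens to u4 ∘ u3 ∘ u5
T(u1, w(u4, w(u3, u5)), u2) flattens to u1 ∘ u4 ∘ u3 ∘ u5 ∘ u2


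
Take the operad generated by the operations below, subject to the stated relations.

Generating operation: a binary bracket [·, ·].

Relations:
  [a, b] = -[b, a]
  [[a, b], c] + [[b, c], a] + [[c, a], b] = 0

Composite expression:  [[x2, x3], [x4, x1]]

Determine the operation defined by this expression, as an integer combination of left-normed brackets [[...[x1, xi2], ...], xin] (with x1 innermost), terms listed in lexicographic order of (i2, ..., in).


[[[x1, x4], x2], x3] - [[[x1, x4], x3], x2]

A multilinear Lie element is pinned by x1-initial words (x1 innermost).
Composite bracket: [[x2, x3], [x4, x1]]
The bracket unfolds into 8 signed words via [a, b] = ab - ba (2^3 = 8).
The x1-initial words carry the normal form:
  x1x4x2x3 appears with sign +1, giving the term +[[[x1, x4], x2], x3]
  x1x4x3x2 appears with sign -1, giving the term -[[[x1, x4], x3], x2]


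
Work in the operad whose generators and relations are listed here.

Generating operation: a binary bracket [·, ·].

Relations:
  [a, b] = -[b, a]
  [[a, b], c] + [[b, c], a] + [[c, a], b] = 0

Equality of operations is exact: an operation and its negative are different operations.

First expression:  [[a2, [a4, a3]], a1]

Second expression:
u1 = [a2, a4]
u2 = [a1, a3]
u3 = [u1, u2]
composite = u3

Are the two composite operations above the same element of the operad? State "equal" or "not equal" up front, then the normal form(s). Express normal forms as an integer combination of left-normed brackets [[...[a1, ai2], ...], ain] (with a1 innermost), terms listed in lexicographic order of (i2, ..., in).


not equal; first: [[[a1, a2], a3], a4] - [[[a1, a2], a4], a3] - [[[a1, a3], a4], a2] + [[[a1, a4], a3], a2]; second: -[[[a1, a3], a2], a4] + [[[a1, a3], a4], a2]

The first expression, normalized: [[[a1, a2], a3], a4] - [[[a1, a2], a4], a3] - [[[a1, a3], a4], a2] + [[[a1, a4], a3], a2]
The second expression, normalized: -[[[a1, a3], a2], a4] + [[[a1, a3], a4], a2]
The forms do not match — not equal.


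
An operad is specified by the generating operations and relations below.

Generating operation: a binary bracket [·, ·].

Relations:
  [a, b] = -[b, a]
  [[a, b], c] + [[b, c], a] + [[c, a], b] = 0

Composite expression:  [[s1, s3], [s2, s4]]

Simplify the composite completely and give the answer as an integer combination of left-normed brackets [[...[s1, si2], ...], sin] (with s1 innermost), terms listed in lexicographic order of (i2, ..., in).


[[[s1, s3], s2], s4] - [[[s1, s3], s4], s2]

In the tensor algebra, words opening s1 carry the s1-anchored form.
Composite bracket: [[s1, s3], [s2, s4]]
Expanding via [a, b] = ab - ba: 8 signed words (2^3 = 8).
Keep just the words that open with s1:
  s1s3s2s4 (sign +1) contributes +[[[s1, s3], s2], s4]
  s1s3s4s2 (sign -1) contributes -[[[s1, s3], s4], s2]


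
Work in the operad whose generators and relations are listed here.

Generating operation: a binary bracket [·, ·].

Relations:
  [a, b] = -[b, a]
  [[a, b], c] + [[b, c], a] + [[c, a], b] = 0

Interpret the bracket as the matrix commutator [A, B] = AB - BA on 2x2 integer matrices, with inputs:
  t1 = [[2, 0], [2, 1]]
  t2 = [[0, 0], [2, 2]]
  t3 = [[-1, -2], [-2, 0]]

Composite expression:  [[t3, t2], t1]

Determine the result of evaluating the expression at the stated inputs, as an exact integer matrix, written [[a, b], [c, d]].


[t3, t2] = [[-4, -4], [6, 4]]
[[t3, t2], t1] = [[-8, 4], [22, 8]]

[[-8, 4], [22, 8]]


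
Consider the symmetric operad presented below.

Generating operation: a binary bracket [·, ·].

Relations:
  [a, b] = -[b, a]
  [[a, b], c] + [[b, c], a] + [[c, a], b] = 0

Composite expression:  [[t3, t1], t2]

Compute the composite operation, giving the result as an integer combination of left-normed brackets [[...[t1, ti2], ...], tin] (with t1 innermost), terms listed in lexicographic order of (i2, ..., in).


-[[t1, t3], t2]


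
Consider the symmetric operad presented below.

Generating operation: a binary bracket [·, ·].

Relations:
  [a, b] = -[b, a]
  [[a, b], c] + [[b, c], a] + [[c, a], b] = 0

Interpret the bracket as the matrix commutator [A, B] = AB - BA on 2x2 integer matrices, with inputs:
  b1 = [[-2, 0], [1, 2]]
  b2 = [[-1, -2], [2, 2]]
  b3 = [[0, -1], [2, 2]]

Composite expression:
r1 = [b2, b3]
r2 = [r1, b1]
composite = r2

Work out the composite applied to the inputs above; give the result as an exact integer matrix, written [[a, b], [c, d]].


[[-1, -4], [-4, 1]]

[b2, b3] = [[-2, -1], [2, 2]]
[[b2, b3], b1] = [[-1, -4], [-4, 1]]


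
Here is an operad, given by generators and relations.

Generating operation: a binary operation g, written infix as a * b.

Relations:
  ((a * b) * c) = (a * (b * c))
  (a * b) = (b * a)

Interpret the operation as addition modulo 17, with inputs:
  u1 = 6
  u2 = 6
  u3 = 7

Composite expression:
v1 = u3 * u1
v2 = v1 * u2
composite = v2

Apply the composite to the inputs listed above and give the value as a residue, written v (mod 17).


2 (mod 17)


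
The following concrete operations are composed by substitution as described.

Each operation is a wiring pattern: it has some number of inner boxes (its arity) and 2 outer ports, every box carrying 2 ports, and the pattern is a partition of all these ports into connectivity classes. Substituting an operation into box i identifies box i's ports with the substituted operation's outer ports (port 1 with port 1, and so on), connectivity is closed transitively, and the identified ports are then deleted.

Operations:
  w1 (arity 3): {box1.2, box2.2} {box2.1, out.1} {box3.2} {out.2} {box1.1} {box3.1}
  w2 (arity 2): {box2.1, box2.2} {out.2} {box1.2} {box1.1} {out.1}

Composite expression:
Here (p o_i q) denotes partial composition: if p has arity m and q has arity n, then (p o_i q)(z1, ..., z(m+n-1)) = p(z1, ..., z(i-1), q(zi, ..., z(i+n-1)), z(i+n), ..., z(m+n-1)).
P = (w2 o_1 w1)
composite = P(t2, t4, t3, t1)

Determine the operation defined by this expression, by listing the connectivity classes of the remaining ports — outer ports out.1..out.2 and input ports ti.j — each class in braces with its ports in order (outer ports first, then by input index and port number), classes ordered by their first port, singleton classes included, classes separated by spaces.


{out.1} {out.2} {t1.1, t1.2} {t2.1} {t2.2, t4.2} {t3.1} {t3.2} {t4.1}

Treat the ports identified at w2 as solder joints: merge, then drop.
composing w1 on (t2, t4, t3), with out.j its own outer ports: {out.1, t4.1} {out.2} {t2.1} {t2.2, t4.2} {t3.1} {t3.2}
composing w2 on (t2, t4, t3, t1), with out.j its own outer ports: {out.1} {out.2} {t1.1, t1.2} {t2.1} {t2.2, t4.2} {t3.1} {t3.2} {t4.1}


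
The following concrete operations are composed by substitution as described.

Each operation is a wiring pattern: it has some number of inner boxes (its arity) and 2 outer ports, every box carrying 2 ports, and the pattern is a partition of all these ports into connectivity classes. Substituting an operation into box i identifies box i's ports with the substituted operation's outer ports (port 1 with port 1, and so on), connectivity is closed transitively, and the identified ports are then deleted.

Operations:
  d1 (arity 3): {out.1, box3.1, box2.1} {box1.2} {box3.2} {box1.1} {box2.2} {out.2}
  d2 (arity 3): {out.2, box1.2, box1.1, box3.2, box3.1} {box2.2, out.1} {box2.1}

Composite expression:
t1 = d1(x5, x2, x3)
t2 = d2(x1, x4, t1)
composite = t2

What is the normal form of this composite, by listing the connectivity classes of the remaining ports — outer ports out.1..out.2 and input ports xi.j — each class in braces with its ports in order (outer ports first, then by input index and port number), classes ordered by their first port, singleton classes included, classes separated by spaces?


Reachability decides: close wires over d2-identified ports.
composing d1 on (x5, x2, x3), with out.j its own outer ports: {out.1, x2.1, x3.1} {out.2} {x2.2} {x3.2} {x5.1} {x5.2}
composing d2 on (x1, x4, x5, x2, x3), with out.j its own outer ports: {out.1, x4.2} {out.2, x1.1, x1.2, x2.1, x3.1} {x2.2} {x3.2} {x4.1} {x5.1} {x5.2}

{out.1, x4.2} {out.2, x1.1, x1.2, x2.1, x3.1} {x2.2} {x3.2} {x4.1} {x5.1} {x5.2}


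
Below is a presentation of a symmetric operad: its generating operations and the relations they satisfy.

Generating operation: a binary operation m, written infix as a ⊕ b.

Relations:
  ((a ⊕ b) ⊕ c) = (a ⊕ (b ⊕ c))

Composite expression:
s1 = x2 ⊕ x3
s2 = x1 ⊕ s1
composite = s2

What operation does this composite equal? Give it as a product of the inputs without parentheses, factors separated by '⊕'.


All parenthesizations of m agree; list the x-inputs left to right.
(x2 ⊕ x3) reduces to x2 ⊕ x3
(x1 ⊕ (x2 ⊕ x3)) reduces to x1 ⊕ x2 ⊕ x3

x1 ⊕ x2 ⊕ x3


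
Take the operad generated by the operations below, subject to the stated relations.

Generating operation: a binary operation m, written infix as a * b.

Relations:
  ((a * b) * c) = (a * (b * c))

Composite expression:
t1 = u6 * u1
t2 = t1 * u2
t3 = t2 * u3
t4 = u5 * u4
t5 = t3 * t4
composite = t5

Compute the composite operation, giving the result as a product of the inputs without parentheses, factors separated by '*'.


u6 * u1 * u2 * u3 * u5 * u4

Associativity of m dissolves the nesting; only the u-input order survives.
(u6 * u1) linearizes to u6 * u1
((u6 * u1) * u2) linearizes to u6 * u1 * u2
(((u6 * u1) * u2) * u3) linearizes to u6 * u1 * u2 * u3
(u5 * u4) linearizes to u5 * u4
((((u6 * u1) * u2) * u3) * (u5 * u4)) linearizes to u6 * u1 * u2 * u3 * u5 * u4


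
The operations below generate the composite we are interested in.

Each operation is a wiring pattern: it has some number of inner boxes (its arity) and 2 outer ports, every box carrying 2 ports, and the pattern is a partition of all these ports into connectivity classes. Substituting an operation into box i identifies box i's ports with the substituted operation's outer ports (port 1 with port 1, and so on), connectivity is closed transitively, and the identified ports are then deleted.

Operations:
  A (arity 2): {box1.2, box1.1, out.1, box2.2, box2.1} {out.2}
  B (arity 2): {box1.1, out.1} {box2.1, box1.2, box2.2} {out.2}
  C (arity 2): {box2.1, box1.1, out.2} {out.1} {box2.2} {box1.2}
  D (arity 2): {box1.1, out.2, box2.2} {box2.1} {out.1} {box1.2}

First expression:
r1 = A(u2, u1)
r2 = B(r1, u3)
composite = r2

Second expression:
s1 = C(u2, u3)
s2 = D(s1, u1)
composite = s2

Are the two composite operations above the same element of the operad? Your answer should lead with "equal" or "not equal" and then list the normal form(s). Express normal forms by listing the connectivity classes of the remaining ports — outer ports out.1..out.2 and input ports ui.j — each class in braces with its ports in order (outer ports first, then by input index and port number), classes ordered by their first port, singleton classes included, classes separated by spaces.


The first expression reduces to {out.1, u1.1, u1.2, u2.1, u2.2} {out.2} {u3.1, u3.2}
The second expression reduces to {out.1} {out.2, u1.2} {u1.1} {u2.1, u3.1} {u2.2} {u3.2}
No match — not equal.

not equal: they reduce to {out.1, u1.1, u1.2, u2.1, u2.2} {out.2} {u3.1, u3.2} and {out.1} {out.2, u1.2} {u1.1} {u2.1, u3.1} {u2.2} {u3.2}


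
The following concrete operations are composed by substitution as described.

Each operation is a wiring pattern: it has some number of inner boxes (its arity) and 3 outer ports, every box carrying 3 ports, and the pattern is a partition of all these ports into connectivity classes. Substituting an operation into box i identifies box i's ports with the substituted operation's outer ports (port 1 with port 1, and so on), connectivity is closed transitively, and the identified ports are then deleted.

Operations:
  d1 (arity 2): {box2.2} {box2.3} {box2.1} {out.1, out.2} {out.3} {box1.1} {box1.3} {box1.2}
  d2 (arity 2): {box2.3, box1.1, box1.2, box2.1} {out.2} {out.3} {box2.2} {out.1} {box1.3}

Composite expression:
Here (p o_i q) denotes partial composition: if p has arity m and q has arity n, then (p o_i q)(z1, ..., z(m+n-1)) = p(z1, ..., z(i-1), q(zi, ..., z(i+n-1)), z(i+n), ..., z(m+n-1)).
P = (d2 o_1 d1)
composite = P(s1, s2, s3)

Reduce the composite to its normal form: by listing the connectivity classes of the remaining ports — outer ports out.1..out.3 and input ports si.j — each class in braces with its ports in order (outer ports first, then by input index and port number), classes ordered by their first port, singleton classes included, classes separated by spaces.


{out.1} {out.2} {out.3} {s1.1} {s1.2} {s1.3} {s2.1} {s2.2} {s2.3} {s3.1, s3.3} {s3.2}

Substituting into d2 glues patterns; closure does the rest.
composing d1 on (s1, s2), with out.j its own outer ports: {out.1, out.2} {out.3} {s1.1} {s1.2} {s1.3} {s2.1} {s2.2} {s2.3}
composing d2 on (s1, s2, s3), with out.j its own outer ports: {out.1} {out.2} {out.3} {s1.1} {s1.2} {s1.3} {s2.1} {s2.2} {s2.3} {s3.1, s3.3} {s3.2}


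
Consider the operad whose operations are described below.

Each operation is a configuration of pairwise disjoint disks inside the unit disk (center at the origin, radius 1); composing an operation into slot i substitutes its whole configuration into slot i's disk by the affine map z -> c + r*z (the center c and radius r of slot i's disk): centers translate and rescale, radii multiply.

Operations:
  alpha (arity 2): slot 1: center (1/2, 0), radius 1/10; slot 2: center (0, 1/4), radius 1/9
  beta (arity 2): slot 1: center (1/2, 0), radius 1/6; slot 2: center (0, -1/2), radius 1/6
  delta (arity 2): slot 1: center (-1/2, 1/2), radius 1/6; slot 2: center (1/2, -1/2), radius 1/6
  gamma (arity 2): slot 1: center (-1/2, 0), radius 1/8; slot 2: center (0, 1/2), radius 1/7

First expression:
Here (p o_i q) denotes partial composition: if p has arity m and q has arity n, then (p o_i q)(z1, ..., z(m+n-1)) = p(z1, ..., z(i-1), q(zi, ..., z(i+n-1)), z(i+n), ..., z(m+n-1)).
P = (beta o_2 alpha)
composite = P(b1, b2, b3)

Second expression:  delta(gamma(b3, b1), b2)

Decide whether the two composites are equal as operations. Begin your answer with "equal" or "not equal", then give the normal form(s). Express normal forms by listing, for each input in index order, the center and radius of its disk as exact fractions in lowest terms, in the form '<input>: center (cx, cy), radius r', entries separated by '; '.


not equal: they reduce to b1: center (1/2, 0), radius 1/6; b2: center (1/12, -1/2), radius 1/60; b3: center (0, -11/24), radius 1/54 and b1: center (-1/2, 7/12), radius 1/42; b2: center (1/2, -1/2), radius 1/6; b3: center (-7/12, 1/2), radius 1/48

The first composite normalizes to b1: center (1/2, 0), radius 1/6; b2: center (1/12, -1/2), radius 1/60; b3: center (0, -11/24), radius 1/54
The second composite normalizes to b1: center (-1/2, 7/12), radius 1/42; b2: center (1/2, -1/2), radius 1/6; b3: center (-7/12, 1/2), radius 1/48
Distinct normal forms: not equal.
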